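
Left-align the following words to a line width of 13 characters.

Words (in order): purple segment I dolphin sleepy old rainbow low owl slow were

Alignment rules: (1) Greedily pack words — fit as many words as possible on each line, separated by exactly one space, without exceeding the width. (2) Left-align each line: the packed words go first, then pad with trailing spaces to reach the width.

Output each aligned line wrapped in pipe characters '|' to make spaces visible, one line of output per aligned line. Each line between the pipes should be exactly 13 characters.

Answer: |purple       |
|segment I    |
|dolphin      |
|sleepy old   |
|rainbow low  |
|owl slow were|

Derivation:
Line 1: ['purple'] (min_width=6, slack=7)
Line 2: ['segment', 'I'] (min_width=9, slack=4)
Line 3: ['dolphin'] (min_width=7, slack=6)
Line 4: ['sleepy', 'old'] (min_width=10, slack=3)
Line 5: ['rainbow', 'low'] (min_width=11, slack=2)
Line 6: ['owl', 'slow', 'were'] (min_width=13, slack=0)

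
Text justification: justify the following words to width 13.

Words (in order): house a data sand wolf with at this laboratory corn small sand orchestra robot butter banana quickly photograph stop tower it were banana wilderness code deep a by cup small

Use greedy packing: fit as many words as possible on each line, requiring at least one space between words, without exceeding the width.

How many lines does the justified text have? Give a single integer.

Line 1: ['house', 'a', 'data'] (min_width=12, slack=1)
Line 2: ['sand', 'wolf'] (min_width=9, slack=4)
Line 3: ['with', 'at', 'this'] (min_width=12, slack=1)
Line 4: ['laboratory'] (min_width=10, slack=3)
Line 5: ['corn', 'small'] (min_width=10, slack=3)
Line 6: ['sand'] (min_width=4, slack=9)
Line 7: ['orchestra'] (min_width=9, slack=4)
Line 8: ['robot', 'butter'] (min_width=12, slack=1)
Line 9: ['banana'] (min_width=6, slack=7)
Line 10: ['quickly'] (min_width=7, slack=6)
Line 11: ['photograph'] (min_width=10, slack=3)
Line 12: ['stop', 'tower', 'it'] (min_width=13, slack=0)
Line 13: ['were', 'banana'] (min_width=11, slack=2)
Line 14: ['wilderness'] (min_width=10, slack=3)
Line 15: ['code', 'deep', 'a'] (min_width=11, slack=2)
Line 16: ['by', 'cup', 'small'] (min_width=12, slack=1)
Total lines: 16

Answer: 16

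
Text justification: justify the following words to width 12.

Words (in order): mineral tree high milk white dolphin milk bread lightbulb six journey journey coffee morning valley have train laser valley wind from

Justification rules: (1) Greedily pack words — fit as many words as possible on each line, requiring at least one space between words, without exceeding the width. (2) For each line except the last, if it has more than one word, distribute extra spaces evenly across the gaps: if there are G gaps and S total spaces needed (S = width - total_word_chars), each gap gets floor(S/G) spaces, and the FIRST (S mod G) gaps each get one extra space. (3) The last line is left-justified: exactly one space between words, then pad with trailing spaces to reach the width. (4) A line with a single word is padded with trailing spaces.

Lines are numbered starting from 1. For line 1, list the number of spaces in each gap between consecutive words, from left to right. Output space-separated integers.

Answer: 1

Derivation:
Line 1: ['mineral', 'tree'] (min_width=12, slack=0)
Line 2: ['high', 'milk'] (min_width=9, slack=3)
Line 3: ['white'] (min_width=5, slack=7)
Line 4: ['dolphin', 'milk'] (min_width=12, slack=0)
Line 5: ['bread'] (min_width=5, slack=7)
Line 6: ['lightbulb'] (min_width=9, slack=3)
Line 7: ['six', 'journey'] (min_width=11, slack=1)
Line 8: ['journey'] (min_width=7, slack=5)
Line 9: ['coffee'] (min_width=6, slack=6)
Line 10: ['morning'] (min_width=7, slack=5)
Line 11: ['valley', 'have'] (min_width=11, slack=1)
Line 12: ['train', 'laser'] (min_width=11, slack=1)
Line 13: ['valley', 'wind'] (min_width=11, slack=1)
Line 14: ['from'] (min_width=4, slack=8)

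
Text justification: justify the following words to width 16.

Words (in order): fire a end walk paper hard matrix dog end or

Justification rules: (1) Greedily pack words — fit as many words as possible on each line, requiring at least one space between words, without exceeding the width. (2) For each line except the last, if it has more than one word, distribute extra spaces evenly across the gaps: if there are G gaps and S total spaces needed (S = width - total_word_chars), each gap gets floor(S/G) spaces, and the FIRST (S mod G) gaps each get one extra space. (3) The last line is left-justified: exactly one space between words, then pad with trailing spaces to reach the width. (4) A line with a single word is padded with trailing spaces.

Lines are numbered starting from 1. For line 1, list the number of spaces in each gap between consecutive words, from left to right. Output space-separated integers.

Line 1: ['fire', 'a', 'end', 'walk'] (min_width=15, slack=1)
Line 2: ['paper', 'hard'] (min_width=10, slack=6)
Line 3: ['matrix', 'dog', 'end'] (min_width=14, slack=2)
Line 4: ['or'] (min_width=2, slack=14)

Answer: 2 1 1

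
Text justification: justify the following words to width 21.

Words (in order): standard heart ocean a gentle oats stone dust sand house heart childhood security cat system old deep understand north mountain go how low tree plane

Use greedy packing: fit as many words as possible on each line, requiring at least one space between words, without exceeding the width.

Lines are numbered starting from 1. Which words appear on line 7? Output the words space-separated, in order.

Line 1: ['standard', 'heart', 'ocean'] (min_width=20, slack=1)
Line 2: ['a', 'gentle', 'oats', 'stone'] (min_width=19, slack=2)
Line 3: ['dust', 'sand', 'house', 'heart'] (min_width=21, slack=0)
Line 4: ['childhood', 'security'] (min_width=18, slack=3)
Line 5: ['cat', 'system', 'old', 'deep'] (min_width=19, slack=2)
Line 6: ['understand', 'north'] (min_width=16, slack=5)
Line 7: ['mountain', 'go', 'how', 'low'] (min_width=19, slack=2)
Line 8: ['tree', 'plane'] (min_width=10, slack=11)

Answer: mountain go how low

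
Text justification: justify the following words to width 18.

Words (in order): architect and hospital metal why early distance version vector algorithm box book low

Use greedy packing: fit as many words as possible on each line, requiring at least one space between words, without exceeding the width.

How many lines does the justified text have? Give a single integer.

Line 1: ['architect', 'and'] (min_width=13, slack=5)
Line 2: ['hospital', 'metal', 'why'] (min_width=18, slack=0)
Line 3: ['early', 'distance'] (min_width=14, slack=4)
Line 4: ['version', 'vector'] (min_width=14, slack=4)
Line 5: ['algorithm', 'box', 'book'] (min_width=18, slack=0)
Line 6: ['low'] (min_width=3, slack=15)
Total lines: 6

Answer: 6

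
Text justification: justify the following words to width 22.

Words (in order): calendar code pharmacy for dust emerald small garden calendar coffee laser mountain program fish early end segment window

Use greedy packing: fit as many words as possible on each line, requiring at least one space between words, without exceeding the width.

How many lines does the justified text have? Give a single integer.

Line 1: ['calendar', 'code', 'pharmacy'] (min_width=22, slack=0)
Line 2: ['for', 'dust', 'emerald', 'small'] (min_width=22, slack=0)
Line 3: ['garden', 'calendar', 'coffee'] (min_width=22, slack=0)
Line 4: ['laser', 'mountain', 'program'] (min_width=22, slack=0)
Line 5: ['fish', 'early', 'end', 'segment'] (min_width=22, slack=0)
Line 6: ['window'] (min_width=6, slack=16)
Total lines: 6

Answer: 6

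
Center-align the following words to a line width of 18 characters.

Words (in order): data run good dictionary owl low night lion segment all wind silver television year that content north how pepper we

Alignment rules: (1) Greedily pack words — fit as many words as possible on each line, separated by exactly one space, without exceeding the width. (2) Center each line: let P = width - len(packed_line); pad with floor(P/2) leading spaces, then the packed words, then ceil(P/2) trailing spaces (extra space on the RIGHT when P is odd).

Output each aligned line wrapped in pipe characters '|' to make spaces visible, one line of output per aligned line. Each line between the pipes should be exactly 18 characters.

Answer: |  data run good   |
|dictionary owl low|
|night lion segment|
| all wind silver  |
| television year  |
|that content north|
|  how pepper we   |

Derivation:
Line 1: ['data', 'run', 'good'] (min_width=13, slack=5)
Line 2: ['dictionary', 'owl', 'low'] (min_width=18, slack=0)
Line 3: ['night', 'lion', 'segment'] (min_width=18, slack=0)
Line 4: ['all', 'wind', 'silver'] (min_width=15, slack=3)
Line 5: ['television', 'year'] (min_width=15, slack=3)
Line 6: ['that', 'content', 'north'] (min_width=18, slack=0)
Line 7: ['how', 'pepper', 'we'] (min_width=13, slack=5)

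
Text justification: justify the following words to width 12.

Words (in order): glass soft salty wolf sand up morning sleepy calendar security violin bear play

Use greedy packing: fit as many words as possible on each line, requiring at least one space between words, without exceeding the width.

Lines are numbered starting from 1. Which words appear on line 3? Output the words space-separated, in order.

Line 1: ['glass', 'soft'] (min_width=10, slack=2)
Line 2: ['salty', 'wolf'] (min_width=10, slack=2)
Line 3: ['sand', 'up'] (min_width=7, slack=5)
Line 4: ['morning'] (min_width=7, slack=5)
Line 5: ['sleepy'] (min_width=6, slack=6)
Line 6: ['calendar'] (min_width=8, slack=4)
Line 7: ['security'] (min_width=8, slack=4)
Line 8: ['violin', 'bear'] (min_width=11, slack=1)
Line 9: ['play'] (min_width=4, slack=8)

Answer: sand up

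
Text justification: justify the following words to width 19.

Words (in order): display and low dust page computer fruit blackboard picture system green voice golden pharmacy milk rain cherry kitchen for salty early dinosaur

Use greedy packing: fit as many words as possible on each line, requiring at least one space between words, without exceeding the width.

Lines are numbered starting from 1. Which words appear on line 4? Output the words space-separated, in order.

Answer: picture system

Derivation:
Line 1: ['display', 'and', 'low'] (min_width=15, slack=4)
Line 2: ['dust', 'page', 'computer'] (min_width=18, slack=1)
Line 3: ['fruit', 'blackboard'] (min_width=16, slack=3)
Line 4: ['picture', 'system'] (min_width=14, slack=5)
Line 5: ['green', 'voice', 'golden'] (min_width=18, slack=1)
Line 6: ['pharmacy', 'milk', 'rain'] (min_width=18, slack=1)
Line 7: ['cherry', 'kitchen', 'for'] (min_width=18, slack=1)
Line 8: ['salty', 'early'] (min_width=11, slack=8)
Line 9: ['dinosaur'] (min_width=8, slack=11)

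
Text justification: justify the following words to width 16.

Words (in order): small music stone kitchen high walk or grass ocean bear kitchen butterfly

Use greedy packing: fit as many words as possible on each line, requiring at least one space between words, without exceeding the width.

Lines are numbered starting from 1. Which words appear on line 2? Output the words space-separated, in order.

Answer: stone kitchen

Derivation:
Line 1: ['small', 'music'] (min_width=11, slack=5)
Line 2: ['stone', 'kitchen'] (min_width=13, slack=3)
Line 3: ['high', 'walk', 'or'] (min_width=12, slack=4)
Line 4: ['grass', 'ocean', 'bear'] (min_width=16, slack=0)
Line 5: ['kitchen'] (min_width=7, slack=9)
Line 6: ['butterfly'] (min_width=9, slack=7)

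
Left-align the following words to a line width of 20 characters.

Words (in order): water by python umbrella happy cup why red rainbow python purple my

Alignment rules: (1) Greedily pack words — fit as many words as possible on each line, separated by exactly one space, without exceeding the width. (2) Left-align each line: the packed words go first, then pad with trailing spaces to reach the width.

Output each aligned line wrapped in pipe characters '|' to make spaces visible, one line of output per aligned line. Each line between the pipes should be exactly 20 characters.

Answer: |water by python     |
|umbrella happy cup  |
|why red rainbow     |
|python purple my    |

Derivation:
Line 1: ['water', 'by', 'python'] (min_width=15, slack=5)
Line 2: ['umbrella', 'happy', 'cup'] (min_width=18, slack=2)
Line 3: ['why', 'red', 'rainbow'] (min_width=15, slack=5)
Line 4: ['python', 'purple', 'my'] (min_width=16, slack=4)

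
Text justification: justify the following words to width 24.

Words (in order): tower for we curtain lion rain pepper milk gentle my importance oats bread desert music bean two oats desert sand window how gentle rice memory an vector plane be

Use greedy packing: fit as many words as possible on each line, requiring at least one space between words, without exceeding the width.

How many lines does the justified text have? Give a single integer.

Answer: 8

Derivation:
Line 1: ['tower', 'for', 'we', 'curtain'] (min_width=20, slack=4)
Line 2: ['lion', 'rain', 'pepper', 'milk'] (min_width=21, slack=3)
Line 3: ['gentle', 'my', 'importance'] (min_width=20, slack=4)
Line 4: ['oats', 'bread', 'desert', 'music'] (min_width=23, slack=1)
Line 5: ['bean', 'two', 'oats', 'desert'] (min_width=20, slack=4)
Line 6: ['sand', 'window', 'how', 'gentle'] (min_width=22, slack=2)
Line 7: ['rice', 'memory', 'an', 'vector'] (min_width=21, slack=3)
Line 8: ['plane', 'be'] (min_width=8, slack=16)
Total lines: 8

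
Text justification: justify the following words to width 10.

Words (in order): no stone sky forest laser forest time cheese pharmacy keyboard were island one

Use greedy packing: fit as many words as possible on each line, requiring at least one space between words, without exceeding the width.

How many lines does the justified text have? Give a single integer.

Answer: 10

Derivation:
Line 1: ['no', 'stone'] (min_width=8, slack=2)
Line 2: ['sky', 'forest'] (min_width=10, slack=0)
Line 3: ['laser'] (min_width=5, slack=5)
Line 4: ['forest'] (min_width=6, slack=4)
Line 5: ['time'] (min_width=4, slack=6)
Line 6: ['cheese'] (min_width=6, slack=4)
Line 7: ['pharmacy'] (min_width=8, slack=2)
Line 8: ['keyboard'] (min_width=8, slack=2)
Line 9: ['were'] (min_width=4, slack=6)
Line 10: ['island', 'one'] (min_width=10, slack=0)
Total lines: 10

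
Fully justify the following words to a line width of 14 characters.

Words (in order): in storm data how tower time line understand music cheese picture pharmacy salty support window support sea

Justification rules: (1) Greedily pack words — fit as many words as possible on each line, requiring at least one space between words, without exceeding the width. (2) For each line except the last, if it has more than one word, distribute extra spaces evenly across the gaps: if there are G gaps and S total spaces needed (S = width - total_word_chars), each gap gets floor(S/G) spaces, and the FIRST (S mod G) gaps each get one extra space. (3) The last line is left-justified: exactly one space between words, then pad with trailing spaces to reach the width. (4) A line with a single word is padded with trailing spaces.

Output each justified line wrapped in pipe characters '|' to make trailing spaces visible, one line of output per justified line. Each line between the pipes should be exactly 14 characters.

Line 1: ['in', 'storm', 'data'] (min_width=13, slack=1)
Line 2: ['how', 'tower', 'time'] (min_width=14, slack=0)
Line 3: ['line'] (min_width=4, slack=10)
Line 4: ['understand'] (min_width=10, slack=4)
Line 5: ['music', 'cheese'] (min_width=12, slack=2)
Line 6: ['picture'] (min_width=7, slack=7)
Line 7: ['pharmacy', 'salty'] (min_width=14, slack=0)
Line 8: ['support', 'window'] (min_width=14, slack=0)
Line 9: ['support', 'sea'] (min_width=11, slack=3)

Answer: |in  storm data|
|how tower time|
|line          |
|understand    |
|music   cheese|
|picture       |
|pharmacy salty|
|support window|
|support sea   |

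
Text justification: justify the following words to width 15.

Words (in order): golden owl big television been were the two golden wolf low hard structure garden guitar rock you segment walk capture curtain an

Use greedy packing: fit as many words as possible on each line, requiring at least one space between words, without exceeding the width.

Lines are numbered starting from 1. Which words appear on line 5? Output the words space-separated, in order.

Line 1: ['golden', 'owl', 'big'] (min_width=14, slack=1)
Line 2: ['television', 'been'] (min_width=15, slack=0)
Line 3: ['were', 'the', 'two'] (min_width=12, slack=3)
Line 4: ['golden', 'wolf', 'low'] (min_width=15, slack=0)
Line 5: ['hard', 'structure'] (min_width=14, slack=1)
Line 6: ['garden', 'guitar'] (min_width=13, slack=2)
Line 7: ['rock', 'you'] (min_width=8, slack=7)
Line 8: ['segment', 'walk'] (min_width=12, slack=3)
Line 9: ['capture', 'curtain'] (min_width=15, slack=0)
Line 10: ['an'] (min_width=2, slack=13)

Answer: hard structure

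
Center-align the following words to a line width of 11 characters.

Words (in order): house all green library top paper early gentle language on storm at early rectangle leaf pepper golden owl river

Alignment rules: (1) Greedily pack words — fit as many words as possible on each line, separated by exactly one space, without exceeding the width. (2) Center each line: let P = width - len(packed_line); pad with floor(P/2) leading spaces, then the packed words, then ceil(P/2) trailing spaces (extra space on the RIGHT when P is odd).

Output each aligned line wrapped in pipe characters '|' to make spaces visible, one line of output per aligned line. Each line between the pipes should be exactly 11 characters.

Line 1: ['house', 'all'] (min_width=9, slack=2)
Line 2: ['green'] (min_width=5, slack=6)
Line 3: ['library', 'top'] (min_width=11, slack=0)
Line 4: ['paper', 'early'] (min_width=11, slack=0)
Line 5: ['gentle'] (min_width=6, slack=5)
Line 6: ['language', 'on'] (min_width=11, slack=0)
Line 7: ['storm', 'at'] (min_width=8, slack=3)
Line 8: ['early'] (min_width=5, slack=6)
Line 9: ['rectangle'] (min_width=9, slack=2)
Line 10: ['leaf', 'pepper'] (min_width=11, slack=0)
Line 11: ['golden', 'owl'] (min_width=10, slack=1)
Line 12: ['river'] (min_width=5, slack=6)

Answer: | house all |
|   green   |
|library top|
|paper early|
|  gentle   |
|language on|
| storm at  |
|   early   |
| rectangle |
|leaf pepper|
|golden owl |
|   river   |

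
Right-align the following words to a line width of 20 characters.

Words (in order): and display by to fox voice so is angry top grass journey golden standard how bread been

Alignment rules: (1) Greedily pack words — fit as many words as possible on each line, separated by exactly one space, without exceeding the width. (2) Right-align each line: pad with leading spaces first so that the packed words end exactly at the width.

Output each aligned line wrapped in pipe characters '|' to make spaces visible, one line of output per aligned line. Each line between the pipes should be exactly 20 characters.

Line 1: ['and', 'display', 'by', 'to'] (min_width=17, slack=3)
Line 2: ['fox', 'voice', 'so', 'is'] (min_width=15, slack=5)
Line 3: ['angry', 'top', 'grass'] (min_width=15, slack=5)
Line 4: ['journey', 'golden'] (min_width=14, slack=6)
Line 5: ['standard', 'how', 'bread'] (min_width=18, slack=2)
Line 6: ['been'] (min_width=4, slack=16)

Answer: |   and display by to|
|     fox voice so is|
|     angry top grass|
|      journey golden|
|  standard how bread|
|                been|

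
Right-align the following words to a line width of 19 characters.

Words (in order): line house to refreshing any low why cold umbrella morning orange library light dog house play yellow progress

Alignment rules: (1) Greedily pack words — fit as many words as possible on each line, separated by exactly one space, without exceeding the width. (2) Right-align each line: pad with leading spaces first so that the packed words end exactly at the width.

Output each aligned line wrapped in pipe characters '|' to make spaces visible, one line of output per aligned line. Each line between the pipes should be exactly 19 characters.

Line 1: ['line', 'house', 'to'] (min_width=13, slack=6)
Line 2: ['refreshing', 'any', 'low'] (min_width=18, slack=1)
Line 3: ['why', 'cold', 'umbrella'] (min_width=17, slack=2)
Line 4: ['morning', 'orange'] (min_width=14, slack=5)
Line 5: ['library', 'light', 'dog'] (min_width=17, slack=2)
Line 6: ['house', 'play', 'yellow'] (min_width=17, slack=2)
Line 7: ['progress'] (min_width=8, slack=11)

Answer: |      line house to|
| refreshing any low|
|  why cold umbrella|
|     morning orange|
|  library light dog|
|  house play yellow|
|           progress|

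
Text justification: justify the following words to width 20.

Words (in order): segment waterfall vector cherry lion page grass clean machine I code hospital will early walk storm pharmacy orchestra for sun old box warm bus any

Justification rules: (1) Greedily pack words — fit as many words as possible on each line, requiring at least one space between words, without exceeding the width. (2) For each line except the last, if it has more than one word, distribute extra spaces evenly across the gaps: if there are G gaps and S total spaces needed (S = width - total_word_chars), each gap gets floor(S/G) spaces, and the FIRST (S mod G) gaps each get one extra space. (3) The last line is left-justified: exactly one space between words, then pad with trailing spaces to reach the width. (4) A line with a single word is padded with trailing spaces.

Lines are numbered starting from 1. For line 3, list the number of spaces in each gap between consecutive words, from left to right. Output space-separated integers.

Line 1: ['segment', 'waterfall'] (min_width=17, slack=3)
Line 2: ['vector', 'cherry', 'lion'] (min_width=18, slack=2)
Line 3: ['page', 'grass', 'clean'] (min_width=16, slack=4)
Line 4: ['machine', 'I', 'code'] (min_width=14, slack=6)
Line 5: ['hospital', 'will', 'early'] (min_width=19, slack=1)
Line 6: ['walk', 'storm', 'pharmacy'] (min_width=19, slack=1)
Line 7: ['orchestra', 'for', 'sun'] (min_width=17, slack=3)
Line 8: ['old', 'box', 'warm', 'bus', 'any'] (min_width=20, slack=0)

Answer: 3 3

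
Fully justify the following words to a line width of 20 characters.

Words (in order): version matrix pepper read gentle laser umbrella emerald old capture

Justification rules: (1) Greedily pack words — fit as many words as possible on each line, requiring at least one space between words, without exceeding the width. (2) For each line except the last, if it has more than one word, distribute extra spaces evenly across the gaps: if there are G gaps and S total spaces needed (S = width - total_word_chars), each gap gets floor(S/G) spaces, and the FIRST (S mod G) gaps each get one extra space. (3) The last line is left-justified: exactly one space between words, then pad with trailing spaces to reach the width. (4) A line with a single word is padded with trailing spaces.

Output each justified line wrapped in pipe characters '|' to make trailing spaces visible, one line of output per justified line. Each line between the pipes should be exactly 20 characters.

Answer: |version       matrix|
|pepper  read  gentle|
|laser       umbrella|
|emerald old capture |

Derivation:
Line 1: ['version', 'matrix'] (min_width=14, slack=6)
Line 2: ['pepper', 'read', 'gentle'] (min_width=18, slack=2)
Line 3: ['laser', 'umbrella'] (min_width=14, slack=6)
Line 4: ['emerald', 'old', 'capture'] (min_width=19, slack=1)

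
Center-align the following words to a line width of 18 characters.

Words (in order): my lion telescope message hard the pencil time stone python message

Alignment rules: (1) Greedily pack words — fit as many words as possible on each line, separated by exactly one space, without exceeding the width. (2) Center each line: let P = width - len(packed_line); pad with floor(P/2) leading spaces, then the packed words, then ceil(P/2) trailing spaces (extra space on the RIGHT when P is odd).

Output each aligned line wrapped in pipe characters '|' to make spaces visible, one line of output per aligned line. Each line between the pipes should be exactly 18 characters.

Line 1: ['my', 'lion', 'telescope'] (min_width=17, slack=1)
Line 2: ['message', 'hard', 'the'] (min_width=16, slack=2)
Line 3: ['pencil', 'time', 'stone'] (min_width=17, slack=1)
Line 4: ['python', 'message'] (min_width=14, slack=4)

Answer: |my lion telescope |
| message hard the |
|pencil time stone |
|  python message  |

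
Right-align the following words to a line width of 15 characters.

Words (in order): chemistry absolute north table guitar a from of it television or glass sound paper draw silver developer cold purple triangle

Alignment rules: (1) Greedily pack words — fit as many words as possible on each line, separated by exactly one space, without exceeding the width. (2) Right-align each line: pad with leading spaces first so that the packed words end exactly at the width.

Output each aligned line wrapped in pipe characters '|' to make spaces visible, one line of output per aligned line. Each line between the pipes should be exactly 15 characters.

Line 1: ['chemistry'] (min_width=9, slack=6)
Line 2: ['absolute', 'north'] (min_width=14, slack=1)
Line 3: ['table', 'guitar', 'a'] (min_width=14, slack=1)
Line 4: ['from', 'of', 'it'] (min_width=10, slack=5)
Line 5: ['television', 'or'] (min_width=13, slack=2)
Line 6: ['glass', 'sound'] (min_width=11, slack=4)
Line 7: ['paper', 'draw'] (min_width=10, slack=5)
Line 8: ['silver'] (min_width=6, slack=9)
Line 9: ['developer', 'cold'] (min_width=14, slack=1)
Line 10: ['purple', 'triangle'] (min_width=15, slack=0)

Answer: |      chemistry|
| absolute north|
| table guitar a|
|     from of it|
|  television or|
|    glass sound|
|     paper draw|
|         silver|
| developer cold|
|purple triangle|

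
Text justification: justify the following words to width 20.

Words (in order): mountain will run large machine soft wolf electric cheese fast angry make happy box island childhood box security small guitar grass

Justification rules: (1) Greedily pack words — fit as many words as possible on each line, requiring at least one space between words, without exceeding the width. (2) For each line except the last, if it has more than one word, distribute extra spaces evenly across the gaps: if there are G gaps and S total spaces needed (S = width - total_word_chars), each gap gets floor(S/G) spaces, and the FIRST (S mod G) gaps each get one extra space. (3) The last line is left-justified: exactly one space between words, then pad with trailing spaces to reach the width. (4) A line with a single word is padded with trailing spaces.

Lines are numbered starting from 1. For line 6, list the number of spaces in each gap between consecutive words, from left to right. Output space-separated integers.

Line 1: ['mountain', 'will', 'run'] (min_width=17, slack=3)
Line 2: ['large', 'machine', 'soft'] (min_width=18, slack=2)
Line 3: ['wolf', 'electric', 'cheese'] (min_width=20, slack=0)
Line 4: ['fast', 'angry', 'make'] (min_width=15, slack=5)
Line 5: ['happy', 'box', 'island'] (min_width=16, slack=4)
Line 6: ['childhood', 'box'] (min_width=13, slack=7)
Line 7: ['security', 'small'] (min_width=14, slack=6)
Line 8: ['guitar', 'grass'] (min_width=12, slack=8)

Answer: 8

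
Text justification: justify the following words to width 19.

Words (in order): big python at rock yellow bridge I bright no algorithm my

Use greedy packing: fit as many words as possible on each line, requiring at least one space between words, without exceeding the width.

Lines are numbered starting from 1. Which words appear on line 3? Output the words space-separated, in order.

Line 1: ['big', 'python', 'at', 'rock'] (min_width=18, slack=1)
Line 2: ['yellow', 'bridge', 'I'] (min_width=15, slack=4)
Line 3: ['bright', 'no', 'algorithm'] (min_width=19, slack=0)
Line 4: ['my'] (min_width=2, slack=17)

Answer: bright no algorithm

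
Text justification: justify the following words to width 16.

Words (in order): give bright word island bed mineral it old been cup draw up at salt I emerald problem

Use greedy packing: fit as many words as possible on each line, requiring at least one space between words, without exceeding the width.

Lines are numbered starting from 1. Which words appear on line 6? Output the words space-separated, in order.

Answer: emerald problem

Derivation:
Line 1: ['give', 'bright', 'word'] (min_width=16, slack=0)
Line 2: ['island', 'bed'] (min_width=10, slack=6)
Line 3: ['mineral', 'it', 'old'] (min_width=14, slack=2)
Line 4: ['been', 'cup', 'draw', 'up'] (min_width=16, slack=0)
Line 5: ['at', 'salt', 'I'] (min_width=9, slack=7)
Line 6: ['emerald', 'problem'] (min_width=15, slack=1)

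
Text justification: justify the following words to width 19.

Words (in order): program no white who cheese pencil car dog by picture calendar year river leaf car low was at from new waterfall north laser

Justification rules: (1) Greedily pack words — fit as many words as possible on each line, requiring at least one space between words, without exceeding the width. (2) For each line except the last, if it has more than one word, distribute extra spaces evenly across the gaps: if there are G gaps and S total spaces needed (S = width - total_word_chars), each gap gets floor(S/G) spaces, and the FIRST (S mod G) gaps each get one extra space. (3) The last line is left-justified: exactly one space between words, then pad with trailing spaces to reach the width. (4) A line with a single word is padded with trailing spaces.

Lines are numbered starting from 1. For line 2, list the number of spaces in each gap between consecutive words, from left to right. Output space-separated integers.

Answer: 2 2

Derivation:
Line 1: ['program', 'no', 'white'] (min_width=16, slack=3)
Line 2: ['who', 'cheese', 'pencil'] (min_width=17, slack=2)
Line 3: ['car', 'dog', 'by', 'picture'] (min_width=18, slack=1)
Line 4: ['calendar', 'year', 'river'] (min_width=19, slack=0)
Line 5: ['leaf', 'car', 'low', 'was', 'at'] (min_width=19, slack=0)
Line 6: ['from', 'new', 'waterfall'] (min_width=18, slack=1)
Line 7: ['north', 'laser'] (min_width=11, slack=8)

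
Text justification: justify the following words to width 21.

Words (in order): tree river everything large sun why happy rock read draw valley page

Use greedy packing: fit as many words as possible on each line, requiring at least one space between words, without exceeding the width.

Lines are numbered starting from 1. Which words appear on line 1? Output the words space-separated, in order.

Answer: tree river everything

Derivation:
Line 1: ['tree', 'river', 'everything'] (min_width=21, slack=0)
Line 2: ['large', 'sun', 'why', 'happy'] (min_width=19, slack=2)
Line 3: ['rock', 'read', 'draw', 'valley'] (min_width=21, slack=0)
Line 4: ['page'] (min_width=4, slack=17)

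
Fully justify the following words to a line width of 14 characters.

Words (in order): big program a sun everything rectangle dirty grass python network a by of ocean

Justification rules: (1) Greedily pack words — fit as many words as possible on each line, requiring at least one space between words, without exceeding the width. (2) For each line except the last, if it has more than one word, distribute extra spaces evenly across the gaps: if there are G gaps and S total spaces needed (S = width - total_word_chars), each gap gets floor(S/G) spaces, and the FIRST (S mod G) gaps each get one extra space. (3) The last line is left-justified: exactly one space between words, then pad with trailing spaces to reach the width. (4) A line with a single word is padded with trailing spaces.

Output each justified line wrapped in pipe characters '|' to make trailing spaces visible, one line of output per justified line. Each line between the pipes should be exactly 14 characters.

Line 1: ['big', 'program', 'a'] (min_width=13, slack=1)
Line 2: ['sun', 'everything'] (min_width=14, slack=0)
Line 3: ['rectangle'] (min_width=9, slack=5)
Line 4: ['dirty', 'grass'] (min_width=11, slack=3)
Line 5: ['python', 'network'] (min_width=14, slack=0)
Line 6: ['a', 'by', 'of', 'ocean'] (min_width=13, slack=1)

Answer: |big  program a|
|sun everything|
|rectangle     |
|dirty    grass|
|python network|
|a by of ocean |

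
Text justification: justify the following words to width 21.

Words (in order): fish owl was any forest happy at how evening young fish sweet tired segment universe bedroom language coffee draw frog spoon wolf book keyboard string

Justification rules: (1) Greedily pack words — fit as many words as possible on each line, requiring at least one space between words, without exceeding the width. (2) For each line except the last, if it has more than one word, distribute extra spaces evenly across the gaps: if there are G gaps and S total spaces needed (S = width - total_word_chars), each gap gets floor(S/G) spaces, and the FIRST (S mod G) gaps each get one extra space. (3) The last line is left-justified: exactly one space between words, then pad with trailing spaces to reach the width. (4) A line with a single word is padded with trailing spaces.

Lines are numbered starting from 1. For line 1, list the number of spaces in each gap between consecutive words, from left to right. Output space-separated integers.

Line 1: ['fish', 'owl', 'was', 'any'] (min_width=16, slack=5)
Line 2: ['forest', 'happy', 'at', 'how'] (min_width=19, slack=2)
Line 3: ['evening', 'young', 'fish'] (min_width=18, slack=3)
Line 4: ['sweet', 'tired', 'segment'] (min_width=19, slack=2)
Line 5: ['universe', 'bedroom'] (min_width=16, slack=5)
Line 6: ['language', 'coffee', 'draw'] (min_width=20, slack=1)
Line 7: ['frog', 'spoon', 'wolf', 'book'] (min_width=20, slack=1)
Line 8: ['keyboard', 'string'] (min_width=15, slack=6)

Answer: 3 3 2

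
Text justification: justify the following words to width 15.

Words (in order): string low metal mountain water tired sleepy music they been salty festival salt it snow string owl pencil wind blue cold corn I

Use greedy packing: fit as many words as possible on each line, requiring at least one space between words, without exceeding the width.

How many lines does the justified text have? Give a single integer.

Line 1: ['string', 'low'] (min_width=10, slack=5)
Line 2: ['metal', 'mountain'] (min_width=14, slack=1)
Line 3: ['water', 'tired'] (min_width=11, slack=4)
Line 4: ['sleepy', 'music'] (min_width=12, slack=3)
Line 5: ['they', 'been', 'salty'] (min_width=15, slack=0)
Line 6: ['festival', 'salt'] (min_width=13, slack=2)
Line 7: ['it', 'snow', 'string'] (min_width=14, slack=1)
Line 8: ['owl', 'pencil', 'wind'] (min_width=15, slack=0)
Line 9: ['blue', 'cold', 'corn'] (min_width=14, slack=1)
Line 10: ['I'] (min_width=1, slack=14)
Total lines: 10

Answer: 10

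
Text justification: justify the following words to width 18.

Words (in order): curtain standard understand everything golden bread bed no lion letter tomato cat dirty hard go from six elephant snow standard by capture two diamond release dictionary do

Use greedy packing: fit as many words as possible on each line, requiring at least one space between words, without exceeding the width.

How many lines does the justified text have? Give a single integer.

Line 1: ['curtain', 'standard'] (min_width=16, slack=2)
Line 2: ['understand'] (min_width=10, slack=8)
Line 3: ['everything', 'golden'] (min_width=17, slack=1)
Line 4: ['bread', 'bed', 'no', 'lion'] (min_width=17, slack=1)
Line 5: ['letter', 'tomato', 'cat'] (min_width=17, slack=1)
Line 6: ['dirty', 'hard', 'go', 'from'] (min_width=18, slack=0)
Line 7: ['six', 'elephant', 'snow'] (min_width=17, slack=1)
Line 8: ['standard', 'by'] (min_width=11, slack=7)
Line 9: ['capture', 'two'] (min_width=11, slack=7)
Line 10: ['diamond', 'release'] (min_width=15, slack=3)
Line 11: ['dictionary', 'do'] (min_width=13, slack=5)
Total lines: 11

Answer: 11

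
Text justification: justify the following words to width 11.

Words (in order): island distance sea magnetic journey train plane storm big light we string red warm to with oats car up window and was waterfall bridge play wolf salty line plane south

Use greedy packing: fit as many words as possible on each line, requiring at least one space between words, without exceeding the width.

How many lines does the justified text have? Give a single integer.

Line 1: ['island'] (min_width=6, slack=5)
Line 2: ['distance'] (min_width=8, slack=3)
Line 3: ['sea'] (min_width=3, slack=8)
Line 4: ['magnetic'] (min_width=8, slack=3)
Line 5: ['journey'] (min_width=7, slack=4)
Line 6: ['train', 'plane'] (min_width=11, slack=0)
Line 7: ['storm', 'big'] (min_width=9, slack=2)
Line 8: ['light', 'we'] (min_width=8, slack=3)
Line 9: ['string', 'red'] (min_width=10, slack=1)
Line 10: ['warm', 'to'] (min_width=7, slack=4)
Line 11: ['with', 'oats'] (min_width=9, slack=2)
Line 12: ['car', 'up'] (min_width=6, slack=5)
Line 13: ['window', 'and'] (min_width=10, slack=1)
Line 14: ['was'] (min_width=3, slack=8)
Line 15: ['waterfall'] (min_width=9, slack=2)
Line 16: ['bridge', 'play'] (min_width=11, slack=0)
Line 17: ['wolf', 'salty'] (min_width=10, slack=1)
Line 18: ['line', 'plane'] (min_width=10, slack=1)
Line 19: ['south'] (min_width=5, slack=6)
Total lines: 19

Answer: 19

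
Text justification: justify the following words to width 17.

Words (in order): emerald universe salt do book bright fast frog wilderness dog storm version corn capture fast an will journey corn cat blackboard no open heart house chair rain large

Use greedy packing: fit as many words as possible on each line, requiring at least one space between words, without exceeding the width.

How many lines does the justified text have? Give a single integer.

Answer: 11

Derivation:
Line 1: ['emerald', 'universe'] (min_width=16, slack=1)
Line 2: ['salt', 'do', 'book'] (min_width=12, slack=5)
Line 3: ['bright', 'fast', 'frog'] (min_width=16, slack=1)
Line 4: ['wilderness', 'dog'] (min_width=14, slack=3)
Line 5: ['storm', 'version'] (min_width=13, slack=4)
Line 6: ['corn', 'capture', 'fast'] (min_width=17, slack=0)
Line 7: ['an', 'will', 'journey'] (min_width=15, slack=2)
Line 8: ['corn', 'cat'] (min_width=8, slack=9)
Line 9: ['blackboard', 'no'] (min_width=13, slack=4)
Line 10: ['open', 'heart', 'house'] (min_width=16, slack=1)
Line 11: ['chair', 'rain', 'large'] (min_width=16, slack=1)
Total lines: 11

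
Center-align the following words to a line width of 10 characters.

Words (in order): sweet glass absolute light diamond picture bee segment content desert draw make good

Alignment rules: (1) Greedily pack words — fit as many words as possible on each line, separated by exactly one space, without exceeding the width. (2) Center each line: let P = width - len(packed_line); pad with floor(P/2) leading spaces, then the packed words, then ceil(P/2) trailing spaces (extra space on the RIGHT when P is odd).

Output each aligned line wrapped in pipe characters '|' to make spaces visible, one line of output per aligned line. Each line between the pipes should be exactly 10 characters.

Answer: |  sweet   |
|  glass   |
| absolute |
|  light   |
| diamond  |
| picture  |
|   bee    |
| segment  |
| content  |
|  desert  |
|draw make |
|   good   |

Derivation:
Line 1: ['sweet'] (min_width=5, slack=5)
Line 2: ['glass'] (min_width=5, slack=5)
Line 3: ['absolute'] (min_width=8, slack=2)
Line 4: ['light'] (min_width=5, slack=5)
Line 5: ['diamond'] (min_width=7, slack=3)
Line 6: ['picture'] (min_width=7, slack=3)
Line 7: ['bee'] (min_width=3, slack=7)
Line 8: ['segment'] (min_width=7, slack=3)
Line 9: ['content'] (min_width=7, slack=3)
Line 10: ['desert'] (min_width=6, slack=4)
Line 11: ['draw', 'make'] (min_width=9, slack=1)
Line 12: ['good'] (min_width=4, slack=6)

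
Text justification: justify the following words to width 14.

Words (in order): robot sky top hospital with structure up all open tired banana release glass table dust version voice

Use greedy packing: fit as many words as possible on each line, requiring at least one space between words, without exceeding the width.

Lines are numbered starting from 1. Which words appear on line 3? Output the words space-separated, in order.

Line 1: ['robot', 'sky', 'top'] (min_width=13, slack=1)
Line 2: ['hospital', 'with'] (min_width=13, slack=1)
Line 3: ['structure', 'up'] (min_width=12, slack=2)
Line 4: ['all', 'open', 'tired'] (min_width=14, slack=0)
Line 5: ['banana', 'release'] (min_width=14, slack=0)
Line 6: ['glass', 'table'] (min_width=11, slack=3)
Line 7: ['dust', 'version'] (min_width=12, slack=2)
Line 8: ['voice'] (min_width=5, slack=9)

Answer: structure up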